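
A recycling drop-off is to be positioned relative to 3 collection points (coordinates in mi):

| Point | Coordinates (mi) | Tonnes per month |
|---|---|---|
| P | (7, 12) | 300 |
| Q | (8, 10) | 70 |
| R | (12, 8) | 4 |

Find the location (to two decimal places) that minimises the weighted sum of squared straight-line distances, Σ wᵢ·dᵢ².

The minimiser of Σwᵢ‖p−pᵢ‖² is the weighted centroid p* = (Σwᵢpᵢ)/(Σwᵢ).
Σwᵢ = 374.
Σwᵢxᵢ = 300·7 + 70·8 + 4·12 = 2708.
Σwᵢyᵢ = 300·12 + 70·10 + 4·8 = 4332.
x* = 2708/374 = 7.24, y* = 4332/374 = 11.58.

(7.24, 11.58)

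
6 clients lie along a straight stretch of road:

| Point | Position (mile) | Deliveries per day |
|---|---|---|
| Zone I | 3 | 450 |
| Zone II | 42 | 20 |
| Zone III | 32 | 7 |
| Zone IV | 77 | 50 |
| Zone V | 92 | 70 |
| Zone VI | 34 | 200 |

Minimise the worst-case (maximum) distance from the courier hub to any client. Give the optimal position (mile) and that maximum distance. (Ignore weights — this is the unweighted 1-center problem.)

The 1-center on a line is the midpoint of the two extreme points: leftmost at 3, rightmost at 92.
Optimal location = (3 + 92)/2 = 47.5; maximum distance = (92 − 3)/2 = 44.5.

location 47.5, max distance 44.5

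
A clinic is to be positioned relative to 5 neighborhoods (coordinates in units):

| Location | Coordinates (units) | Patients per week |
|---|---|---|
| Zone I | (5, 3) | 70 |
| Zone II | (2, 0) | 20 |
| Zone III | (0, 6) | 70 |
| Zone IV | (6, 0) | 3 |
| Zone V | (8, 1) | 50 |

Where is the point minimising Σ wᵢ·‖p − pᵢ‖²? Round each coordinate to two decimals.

(3.79, 3.19)

The minimiser of Σwᵢ‖p−pᵢ‖² is the weighted centroid p* = (Σwᵢpᵢ)/(Σwᵢ).
Σwᵢ = 213.
Σwᵢxᵢ = 70·5 + 20·2 + 70·0 + 3·6 + 50·8 = 808.
Σwᵢyᵢ = 70·3 + 20·0 + 70·6 + 3·0 + 50·1 = 680.
x* = 808/213 = 3.79, y* = 680/213 = 3.19.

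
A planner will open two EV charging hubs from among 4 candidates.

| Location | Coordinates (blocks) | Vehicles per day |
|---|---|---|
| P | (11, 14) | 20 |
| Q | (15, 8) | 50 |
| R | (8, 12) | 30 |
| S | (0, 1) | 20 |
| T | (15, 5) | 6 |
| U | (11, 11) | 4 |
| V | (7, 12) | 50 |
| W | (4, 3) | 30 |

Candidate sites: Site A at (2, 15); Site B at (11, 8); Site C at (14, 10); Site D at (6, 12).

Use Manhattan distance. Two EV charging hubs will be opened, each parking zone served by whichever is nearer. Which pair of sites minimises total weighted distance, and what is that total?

{Site C, Site D}, total 1122

Evaluate every pair (each demand assigned to the nearer of the two):
  {Site C, Site D}: total = 1122
  {Site B, Site D}: total = 1154
  {Site B, Site C}: total = 1648
  {Site A, Site B}: total = 1664
  {Site A, Site D}: total = 1670
  {Site A, Site C}: total = 1722
Best pair: {Site C, Site D} with total 1122.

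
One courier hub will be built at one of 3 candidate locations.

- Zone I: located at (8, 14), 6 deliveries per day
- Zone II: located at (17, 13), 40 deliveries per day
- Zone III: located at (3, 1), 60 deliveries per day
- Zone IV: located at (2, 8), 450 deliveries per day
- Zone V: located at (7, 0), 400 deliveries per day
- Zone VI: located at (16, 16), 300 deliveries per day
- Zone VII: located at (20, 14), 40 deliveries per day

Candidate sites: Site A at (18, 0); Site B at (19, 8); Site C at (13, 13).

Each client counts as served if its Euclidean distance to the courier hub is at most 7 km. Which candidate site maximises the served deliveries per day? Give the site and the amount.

Coverage radius r = 7 km; a point is covered iff (Δx)²+(Δy)² ≤ 7² = 49.
  Site A (18, 0): covers {none} → 0
  Site B (19, 8): covers {Zone II, Zone VII} → 80
  Site C (13, 13): covers {Zone I, Zone II, Zone VI} → 346
Maximum coverage at Site C: 346 deliveries per day.

Site C, covering 346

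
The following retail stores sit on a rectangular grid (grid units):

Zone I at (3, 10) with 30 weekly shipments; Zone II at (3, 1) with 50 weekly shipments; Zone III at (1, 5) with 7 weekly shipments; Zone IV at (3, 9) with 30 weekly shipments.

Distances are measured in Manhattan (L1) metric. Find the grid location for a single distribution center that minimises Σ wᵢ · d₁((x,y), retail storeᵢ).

Manhattan distance separates: Σwᵢ(|x−xᵢ|+|y−yᵢ|) = Σwᵢ|x−xᵢ| + Σwᵢ|y−yᵢ|, so x and y are optimised independently as 1-D weighted medians.
Total weight W = 117; half = 58.5.
x-coordinate, sorted with cumulative weight:
  x=1 (Zone III, w=7) cum 7
  x=3 (Zone I, w=30) cum 37
  x=3 (Zone II, w=50) cum 87  ← median
  x=3 (Zone IV, w=30) cum 117
⇒ x* = 3
y-coordinate, sorted with cumulative weight:
  y=1 (Zone II, w=50) cum 50
  y=5 (Zone III, w=7) cum 57
  y=9 (Zone IV, w=30) cum 87  ← median
  y=10 (Zone I, w=30) cum 117
⇒ y* = 9

(3, 9)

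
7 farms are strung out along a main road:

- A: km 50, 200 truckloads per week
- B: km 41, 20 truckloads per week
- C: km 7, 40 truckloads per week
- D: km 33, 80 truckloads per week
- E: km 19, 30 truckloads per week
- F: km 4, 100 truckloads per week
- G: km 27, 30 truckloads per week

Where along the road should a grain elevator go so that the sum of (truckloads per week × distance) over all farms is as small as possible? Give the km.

x = 33

For a sum of weighted absolute distances on a line, the optimum is the weighted median (not the mean). Total weight W = 500; half-weight = 250.
Sort by position and accumulate weight:
  km 4 (F, w=100) → cum 100
  km 7 (C, w=40) → cum 140
  km 19 (E, w=30) → cum 170
  km 27 (G, w=30) → cum 200
  km 33 (D, w=80) → cum 280  ≥ 250 → median here
  km 41 (B, w=20) → cum 300
  km 50 (A, w=200) → cum 500
Optimal location: km 33.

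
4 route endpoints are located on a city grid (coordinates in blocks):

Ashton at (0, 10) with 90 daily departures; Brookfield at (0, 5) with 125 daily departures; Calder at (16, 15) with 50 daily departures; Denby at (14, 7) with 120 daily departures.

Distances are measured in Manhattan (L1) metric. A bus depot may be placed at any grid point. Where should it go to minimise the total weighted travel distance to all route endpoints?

Manhattan distance separates: Σwᵢ(|x−xᵢ|+|y−yᵢ|) = Σwᵢ|x−xᵢ| + Σwᵢ|y−yᵢ|, so x and y are optimised independently as 1-D weighted medians.
Total weight W = 385; half = 192.5.
x-coordinate, sorted with cumulative weight:
  x=0 (Ashton, w=90) cum 90
  x=0 (Brookfield, w=125) cum 215  ← median
  x=14 (Denby, w=120) cum 335
  x=16 (Calder, w=50) cum 385
⇒ x* = 0
y-coordinate, sorted with cumulative weight:
  y=5 (Brookfield, w=125) cum 125
  y=7 (Denby, w=120) cum 245  ← median
  y=10 (Ashton, w=90) cum 335
  y=15 (Calder, w=50) cum 385
⇒ y* = 7

(0, 7)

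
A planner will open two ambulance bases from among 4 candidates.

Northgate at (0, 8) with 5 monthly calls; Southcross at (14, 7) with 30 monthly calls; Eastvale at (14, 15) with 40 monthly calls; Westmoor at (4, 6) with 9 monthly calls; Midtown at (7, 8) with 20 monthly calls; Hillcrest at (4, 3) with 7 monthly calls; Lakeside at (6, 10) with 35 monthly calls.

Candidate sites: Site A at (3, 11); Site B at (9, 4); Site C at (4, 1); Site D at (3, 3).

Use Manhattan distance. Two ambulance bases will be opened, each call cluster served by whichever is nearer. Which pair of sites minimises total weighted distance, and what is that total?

{Site A, Site B}, total 1226

Evaluate every pair (each demand assigned to the nearer of the two):
  {Site A, Site B}: total = 1226
  {Site B, Site D}: total = 1398
  {Site A, Site D}: total = 1403
  {Site A, Site C}: total = 1419
  {Site B, Site C}: total = 1429
  {Site C, Site D}: total = 1983
Best pair: {Site A, Site B} with total 1226.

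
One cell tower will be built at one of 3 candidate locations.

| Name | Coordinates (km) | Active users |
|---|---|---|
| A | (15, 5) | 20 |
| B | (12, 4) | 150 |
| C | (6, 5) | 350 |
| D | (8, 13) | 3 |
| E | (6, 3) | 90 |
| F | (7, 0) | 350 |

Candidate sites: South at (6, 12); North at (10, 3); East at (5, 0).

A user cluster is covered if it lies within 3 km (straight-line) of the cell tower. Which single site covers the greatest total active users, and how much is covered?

East, covering 350

Coverage radius r = 3 km; a point is covered iff (Δx)²+(Δy)² ≤ 3² = 9.
  South (6, 12): covers {D} → 3
  North (10, 3): covers {B} → 150
  East (5, 0): covers {F} → 350
Maximum coverage at East: 350 active users.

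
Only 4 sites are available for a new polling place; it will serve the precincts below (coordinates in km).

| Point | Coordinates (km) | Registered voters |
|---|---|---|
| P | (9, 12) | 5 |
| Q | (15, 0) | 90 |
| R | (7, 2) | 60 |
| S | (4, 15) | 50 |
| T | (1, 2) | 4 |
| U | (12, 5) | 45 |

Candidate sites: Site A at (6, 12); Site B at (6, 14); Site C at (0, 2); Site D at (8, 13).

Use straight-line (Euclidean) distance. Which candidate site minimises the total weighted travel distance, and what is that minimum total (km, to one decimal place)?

Site A, total 2607.9 km

Total weighted distance at each candidate:
  Site A (6, 12): total = 2607.9
  Site B (6, 14): total = 2889.0
  Site C (0, 2): total = 3089.9
  Site D (8, 13): total = 2676.9
Minimum is at Site A with total 2607.9 km.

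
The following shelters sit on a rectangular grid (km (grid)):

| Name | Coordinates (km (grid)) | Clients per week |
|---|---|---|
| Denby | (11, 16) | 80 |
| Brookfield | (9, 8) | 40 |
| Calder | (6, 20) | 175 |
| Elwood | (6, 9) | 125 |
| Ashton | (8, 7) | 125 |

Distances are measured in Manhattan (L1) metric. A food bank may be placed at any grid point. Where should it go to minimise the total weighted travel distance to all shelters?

Manhattan distance separates: Σwᵢ(|x−xᵢ|+|y−yᵢ|) = Σwᵢ|x−xᵢ| + Σwᵢ|y−yᵢ|, so x and y are optimised independently as 1-D weighted medians.
Total weight W = 545; half = 272.5.
x-coordinate, sorted with cumulative weight:
  x=6 (Calder, w=175) cum 175
  x=6 (Elwood, w=125) cum 300  ← median
  x=8 (Ashton, w=125) cum 425
  x=9 (Brookfield, w=40) cum 465
  x=11 (Denby, w=80) cum 545
⇒ x* = 6
y-coordinate, sorted with cumulative weight:
  y=7 (Ashton, w=125) cum 125
  y=8 (Brookfield, w=40) cum 165
  y=9 (Elwood, w=125) cum 290  ← median
  y=16 (Denby, w=80) cum 370
  y=20 (Calder, w=175) cum 545
⇒ y* = 9

(6, 9)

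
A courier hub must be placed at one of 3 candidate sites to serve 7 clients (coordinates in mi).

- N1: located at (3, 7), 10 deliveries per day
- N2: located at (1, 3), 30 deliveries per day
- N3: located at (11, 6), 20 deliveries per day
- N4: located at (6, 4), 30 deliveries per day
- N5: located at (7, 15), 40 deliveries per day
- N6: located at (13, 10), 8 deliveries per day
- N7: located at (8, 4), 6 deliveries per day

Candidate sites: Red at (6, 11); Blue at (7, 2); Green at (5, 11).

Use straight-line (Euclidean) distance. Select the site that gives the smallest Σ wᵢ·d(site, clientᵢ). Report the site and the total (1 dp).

Total weighted distance at each candidate:
  Red (6, 11): total = 949.6
  Blue (7, 2): total = 1040.1
  Green (5, 11): total = 970.5
Minimum is at Red with total 949.6 mi.

Red, total 949.6 mi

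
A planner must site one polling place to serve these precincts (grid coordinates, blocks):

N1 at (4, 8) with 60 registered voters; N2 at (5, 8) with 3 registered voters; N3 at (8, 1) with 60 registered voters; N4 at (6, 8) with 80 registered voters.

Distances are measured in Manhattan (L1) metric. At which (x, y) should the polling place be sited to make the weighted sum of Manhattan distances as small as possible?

(6, 8)

Manhattan distance separates: Σwᵢ(|x−xᵢ|+|y−yᵢ|) = Σwᵢ|x−xᵢ| + Σwᵢ|y−yᵢ|, so x and y are optimised independently as 1-D weighted medians.
Total weight W = 203; half = 101.5.
x-coordinate, sorted with cumulative weight:
  x=4 (N1, w=60) cum 60
  x=5 (N2, w=3) cum 63
  x=6 (N4, w=80) cum 143  ← median
  x=8 (N3, w=60) cum 203
⇒ x* = 6
y-coordinate, sorted with cumulative weight:
  y=1 (N3, w=60) cum 60
  y=8 (N1, w=60) cum 120  ← median
  y=8 (N2, w=3) cum 123
  y=8 (N4, w=80) cum 203
⇒ y* = 8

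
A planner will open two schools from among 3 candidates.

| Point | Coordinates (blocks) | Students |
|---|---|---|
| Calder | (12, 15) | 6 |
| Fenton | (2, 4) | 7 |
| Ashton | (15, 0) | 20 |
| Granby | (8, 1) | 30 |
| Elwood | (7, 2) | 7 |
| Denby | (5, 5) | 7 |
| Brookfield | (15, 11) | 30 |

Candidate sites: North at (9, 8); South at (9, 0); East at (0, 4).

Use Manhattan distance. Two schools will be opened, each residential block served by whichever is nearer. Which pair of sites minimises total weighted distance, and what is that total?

{North, South}, total 664

Evaluate every pair (each demand assigned to the nearer of the two):
  {North, South}: total = 664
  {South, East}: total = 882
  {North, East}: total = 962
Best pair: {North, South} with total 664.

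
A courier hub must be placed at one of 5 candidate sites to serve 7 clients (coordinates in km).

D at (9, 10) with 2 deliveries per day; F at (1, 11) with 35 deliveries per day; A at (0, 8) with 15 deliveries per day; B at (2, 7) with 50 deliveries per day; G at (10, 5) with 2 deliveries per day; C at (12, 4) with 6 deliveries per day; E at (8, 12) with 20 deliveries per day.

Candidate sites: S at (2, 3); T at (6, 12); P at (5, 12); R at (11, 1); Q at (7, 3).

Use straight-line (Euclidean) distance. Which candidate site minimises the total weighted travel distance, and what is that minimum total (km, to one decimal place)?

Total weighted distance at each candidate:
  S (2, 3): total = 875.9
  T (6, 12): total = 730.1
  P (5, 12): total = 681.8
  R (11, 1): total = 1505.1
  Q (7, 3): total = 1032.7
Minimum is at P with total 681.8 km.

P, total 681.8 km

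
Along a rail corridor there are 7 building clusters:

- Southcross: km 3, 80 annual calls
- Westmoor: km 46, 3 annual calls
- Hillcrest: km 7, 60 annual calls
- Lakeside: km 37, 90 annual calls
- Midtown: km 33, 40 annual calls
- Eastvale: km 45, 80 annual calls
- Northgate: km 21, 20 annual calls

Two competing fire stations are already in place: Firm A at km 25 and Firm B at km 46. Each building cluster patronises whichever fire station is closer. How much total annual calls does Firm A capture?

The indifferent point is the midpoint (25+46)/2 = 35.5; building clusters left of it (closer to Firm A at 25) go to Firm A, those right go to Firm B.
  Southcross at 3 (w=80) → Firm A
  Hillcrest at 7 (w=60) → Firm A
  Northgate at 21 (w=20) → Firm A
  Midtown at 33 (w=40) → Firm A
  Lakeside at 37 (w=90) → Firm B
  Eastvale at 45 (w=80) → Firm B
  Westmoor at 46 (w=3) → Firm B
Firm A captures 200; Firm B captures 173.

200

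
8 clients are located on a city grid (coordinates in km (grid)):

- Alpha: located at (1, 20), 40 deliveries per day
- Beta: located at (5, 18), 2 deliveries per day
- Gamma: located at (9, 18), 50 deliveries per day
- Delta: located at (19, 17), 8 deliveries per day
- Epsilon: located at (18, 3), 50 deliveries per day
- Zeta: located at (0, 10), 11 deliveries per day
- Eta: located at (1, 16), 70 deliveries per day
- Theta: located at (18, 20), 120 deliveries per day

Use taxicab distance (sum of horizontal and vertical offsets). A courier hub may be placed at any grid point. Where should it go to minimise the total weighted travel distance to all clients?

Manhattan distance separates: Σwᵢ(|x−xᵢ|+|y−yᵢ|) = Σwᵢ|x−xᵢ| + Σwᵢ|y−yᵢ|, so x and y are optimised independently as 1-D weighted medians.
Total weight W = 351; half = 175.5.
x-coordinate, sorted with cumulative weight:
  x=0 (Zeta, w=11) cum 11
  x=1 (Alpha, w=40) cum 51
  x=1 (Eta, w=70) cum 121
  x=5 (Beta, w=2) cum 123
  x=9 (Gamma, w=50) cum 173
  x=18 (Epsilon, w=50) cum 223  ← median
  x=18 (Theta, w=120) cum 343
  x=19 (Delta, w=8) cum 351
⇒ x* = 18
y-coordinate, sorted with cumulative weight:
  y=3 (Epsilon, w=50) cum 50
  y=10 (Zeta, w=11) cum 61
  y=16 (Eta, w=70) cum 131
  y=17 (Delta, w=8) cum 139
  y=18 (Beta, w=2) cum 141
  y=18 (Gamma, w=50) cum 191  ← median
  y=20 (Alpha, w=40) cum 231
  y=20 (Theta, w=120) cum 351
⇒ y* = 18

(18, 18)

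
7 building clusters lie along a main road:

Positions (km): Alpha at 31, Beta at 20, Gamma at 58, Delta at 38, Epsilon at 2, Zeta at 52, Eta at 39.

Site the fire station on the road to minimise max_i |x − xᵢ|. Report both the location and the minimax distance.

location 30, max distance 28

The 1-center on a line is the midpoint of the two extreme points: leftmost at 2, rightmost at 58.
Optimal location = (2 + 58)/2 = 30; maximum distance = (58 − 2)/2 = 28.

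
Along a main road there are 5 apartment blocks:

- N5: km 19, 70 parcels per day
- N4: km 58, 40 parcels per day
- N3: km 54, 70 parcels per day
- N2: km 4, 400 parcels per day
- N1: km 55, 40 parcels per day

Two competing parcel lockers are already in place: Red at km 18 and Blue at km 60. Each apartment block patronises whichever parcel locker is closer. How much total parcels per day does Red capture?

470

The indifferent point is the midpoint (18+60)/2 = 39; apartment blocks left of it (closer to Red at 18) go to Red, those right go to Blue.
  N2 at 4 (w=400) → Red
  N5 at 19 (w=70) → Red
  N3 at 54 (w=70) → Blue
  N1 at 55 (w=40) → Blue
  N4 at 58 (w=40) → Blue
Red captures 470; Blue captures 150.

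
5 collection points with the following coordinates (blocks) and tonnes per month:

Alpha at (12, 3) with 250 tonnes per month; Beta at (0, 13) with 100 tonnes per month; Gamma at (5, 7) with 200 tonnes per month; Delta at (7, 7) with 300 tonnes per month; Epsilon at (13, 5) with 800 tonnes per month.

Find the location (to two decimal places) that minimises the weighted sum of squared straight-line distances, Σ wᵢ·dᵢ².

(10.00, 5.79)

The minimiser of Σwᵢ‖p−pᵢ‖² is the weighted centroid p* = (Σwᵢpᵢ)/(Σwᵢ).
Σwᵢ = 1650.
Σwᵢxᵢ = 250·12 + 100·0 + 200·5 + 300·7 + 800·13 = 16500.
Σwᵢyᵢ = 250·3 + 100·13 + 200·7 + 300·7 + 800·5 = 9550.
x* = 16500/1650 = 10.00, y* = 9550/1650 = 5.79.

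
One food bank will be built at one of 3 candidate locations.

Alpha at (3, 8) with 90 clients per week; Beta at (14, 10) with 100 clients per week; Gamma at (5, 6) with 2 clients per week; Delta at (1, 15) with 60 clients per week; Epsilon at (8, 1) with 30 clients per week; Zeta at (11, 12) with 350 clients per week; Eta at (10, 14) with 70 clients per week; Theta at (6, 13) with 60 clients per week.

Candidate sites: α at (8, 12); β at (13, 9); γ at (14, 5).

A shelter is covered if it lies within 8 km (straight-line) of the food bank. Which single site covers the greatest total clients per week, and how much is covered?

Coverage radius r = 8 km; a point is covered iff (Δx)²+(Δy)² ≤ 8² = 64.
  α (8, 12): covers {Alpha, Beta, Gamma, Delta, Zeta, Eta, Theta} → 732
  β (13, 9): covers {Beta, Zeta, Eta} → 520
  γ (14, 5): covers {Beta, Epsilon, Zeta} → 480
Maximum coverage at α: 732 clients per week.

α, covering 732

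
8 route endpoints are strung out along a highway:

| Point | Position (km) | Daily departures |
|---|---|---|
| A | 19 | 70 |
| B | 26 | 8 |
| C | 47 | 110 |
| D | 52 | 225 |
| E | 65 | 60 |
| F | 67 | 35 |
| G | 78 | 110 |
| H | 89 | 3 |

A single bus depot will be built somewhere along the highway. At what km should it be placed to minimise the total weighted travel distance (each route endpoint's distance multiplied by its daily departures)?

For a sum of weighted absolute distances on a line, the optimum is the weighted median (not the mean). Total weight W = 621; half-weight = 310.5.
Sort by position and accumulate weight:
  km 19 (A, w=70) → cum 70
  km 26 (B, w=8) → cum 78
  km 47 (C, w=110) → cum 188
  km 52 (D, w=225) → cum 413  ≥ 310.5 → median here
  km 65 (E, w=60) → cum 473
  km 67 (F, w=35) → cum 508
  km 78 (G, w=110) → cum 618
  km 89 (H, w=3) → cum 621
Optimal location: km 52.

x = 52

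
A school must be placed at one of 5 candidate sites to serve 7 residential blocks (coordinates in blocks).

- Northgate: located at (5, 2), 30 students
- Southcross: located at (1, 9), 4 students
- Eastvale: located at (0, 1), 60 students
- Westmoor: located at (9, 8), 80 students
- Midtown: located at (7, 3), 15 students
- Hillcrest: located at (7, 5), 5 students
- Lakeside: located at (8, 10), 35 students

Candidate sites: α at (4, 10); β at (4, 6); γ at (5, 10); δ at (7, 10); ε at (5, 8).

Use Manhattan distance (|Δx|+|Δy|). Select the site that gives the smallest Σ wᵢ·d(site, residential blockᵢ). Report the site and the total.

Total weighted distance at each candidate:
  α (4, 10): total = 1956
  β (4, 6): total = 1664
  γ (5, 10): total = 1855
  δ (7, 10): total = 1773
  ε (5, 8): total = 1545
Minimum is at ε with total 1545 blocks.

ε, total 1545 blocks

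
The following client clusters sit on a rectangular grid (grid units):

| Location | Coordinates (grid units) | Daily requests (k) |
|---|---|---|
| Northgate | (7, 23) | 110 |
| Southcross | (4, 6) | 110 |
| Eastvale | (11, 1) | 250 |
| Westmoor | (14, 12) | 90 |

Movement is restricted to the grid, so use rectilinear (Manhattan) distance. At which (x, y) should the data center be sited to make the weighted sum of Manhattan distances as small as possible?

(11, 6)

Manhattan distance separates: Σwᵢ(|x−xᵢ|+|y−yᵢ|) = Σwᵢ|x−xᵢ| + Σwᵢ|y−yᵢ|, so x and y are optimised independently as 1-D weighted medians.
Total weight W = 560; half = 280.
x-coordinate, sorted with cumulative weight:
  x=4 (Southcross, w=110) cum 110
  x=7 (Northgate, w=110) cum 220
  x=11 (Eastvale, w=250) cum 470  ← median
  x=14 (Westmoor, w=90) cum 560
⇒ x* = 11
y-coordinate, sorted with cumulative weight:
  y=1 (Eastvale, w=250) cum 250
  y=6 (Southcross, w=110) cum 360  ← median
  y=12 (Westmoor, w=90) cum 450
  y=23 (Northgate, w=110) cum 560
⇒ y* = 6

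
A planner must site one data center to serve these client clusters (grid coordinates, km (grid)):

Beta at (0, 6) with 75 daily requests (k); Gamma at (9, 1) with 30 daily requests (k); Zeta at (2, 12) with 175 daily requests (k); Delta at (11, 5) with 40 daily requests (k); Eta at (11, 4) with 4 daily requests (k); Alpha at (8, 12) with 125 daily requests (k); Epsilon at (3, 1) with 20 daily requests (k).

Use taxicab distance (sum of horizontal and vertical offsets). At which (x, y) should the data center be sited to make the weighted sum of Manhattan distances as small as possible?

(2, 12)

Manhattan distance separates: Σwᵢ(|x−xᵢ|+|y−yᵢ|) = Σwᵢ|x−xᵢ| + Σwᵢ|y−yᵢ|, so x and y are optimised independently as 1-D weighted medians.
Total weight W = 469; half = 234.5.
x-coordinate, sorted with cumulative weight:
  x=0 (Beta, w=75) cum 75
  x=2 (Zeta, w=175) cum 250  ← median
  x=3 (Epsilon, w=20) cum 270
  x=8 (Alpha, w=125) cum 395
  x=9 (Gamma, w=30) cum 425
  x=11 (Delta, w=40) cum 465
  x=11 (Eta, w=4) cum 469
⇒ x* = 2
y-coordinate, sorted with cumulative weight:
  y=1 (Gamma, w=30) cum 30
  y=1 (Epsilon, w=20) cum 50
  y=4 (Eta, w=4) cum 54
  y=5 (Delta, w=40) cum 94
  y=6 (Beta, w=75) cum 169
  y=12 (Zeta, w=175) cum 344  ← median
  y=12 (Alpha, w=125) cum 469
⇒ y* = 12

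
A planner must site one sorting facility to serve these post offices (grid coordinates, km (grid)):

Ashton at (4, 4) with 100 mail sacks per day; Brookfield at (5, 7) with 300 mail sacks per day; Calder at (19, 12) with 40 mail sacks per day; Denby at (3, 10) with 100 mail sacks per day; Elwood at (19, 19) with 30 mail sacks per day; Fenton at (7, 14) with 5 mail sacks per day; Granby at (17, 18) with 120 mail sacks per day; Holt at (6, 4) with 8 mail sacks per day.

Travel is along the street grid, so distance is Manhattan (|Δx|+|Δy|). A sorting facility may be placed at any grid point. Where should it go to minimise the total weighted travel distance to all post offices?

(5, 7)

Manhattan distance separates: Σwᵢ(|x−xᵢ|+|y−yᵢ|) = Σwᵢ|x−xᵢ| + Σwᵢ|y−yᵢ|, so x and y are optimised independently as 1-D weighted medians.
Total weight W = 703; half = 351.5.
x-coordinate, sorted with cumulative weight:
  x=3 (Denby, w=100) cum 100
  x=4 (Ashton, w=100) cum 200
  x=5 (Brookfield, w=300) cum 500  ← median
  x=6 (Holt, w=8) cum 508
  x=7 (Fenton, w=5) cum 513
  x=17 (Granby, w=120) cum 633
  x=19 (Calder, w=40) cum 673
  x=19 (Elwood, w=30) cum 703
⇒ x* = 5
y-coordinate, sorted with cumulative weight:
  y=4 (Ashton, w=100) cum 100
  y=4 (Holt, w=8) cum 108
  y=7 (Brookfield, w=300) cum 408  ← median
  y=10 (Denby, w=100) cum 508
  y=12 (Calder, w=40) cum 548
  y=14 (Fenton, w=5) cum 553
  y=18 (Granby, w=120) cum 673
  y=19 (Elwood, w=30) cum 703
⇒ y* = 7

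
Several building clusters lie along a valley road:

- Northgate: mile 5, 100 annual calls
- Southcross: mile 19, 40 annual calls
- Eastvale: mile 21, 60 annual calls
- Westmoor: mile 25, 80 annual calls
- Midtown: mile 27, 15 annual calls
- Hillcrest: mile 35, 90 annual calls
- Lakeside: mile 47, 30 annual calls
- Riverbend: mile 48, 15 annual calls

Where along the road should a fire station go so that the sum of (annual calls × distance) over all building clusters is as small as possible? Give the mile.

x = 25

For a sum of weighted absolute distances on a line, the optimum is the weighted median (not the mean). Total weight W = 430; half-weight = 215.
Sort by position and accumulate weight:
  mile 5 (Northgate, w=100) → cum 100
  mile 19 (Southcross, w=40) → cum 140
  mile 21 (Eastvale, w=60) → cum 200
  mile 25 (Westmoor, w=80) → cum 280  ≥ 215 → median here
  mile 27 (Midtown, w=15) → cum 295
  mile 35 (Hillcrest, w=90) → cum 385
  mile 47 (Lakeside, w=30) → cum 415
  mile 48 (Riverbend, w=15) → cum 430
Optimal location: mile 25.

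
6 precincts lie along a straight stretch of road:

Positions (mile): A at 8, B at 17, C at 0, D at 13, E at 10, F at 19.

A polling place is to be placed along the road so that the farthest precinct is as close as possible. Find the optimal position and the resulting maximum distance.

location 9.5, max distance 9.5

The 1-center on a line is the midpoint of the two extreme points: leftmost at 0, rightmost at 19.
Optimal location = (0 + 19)/2 = 9.5; maximum distance = (19 − 0)/2 = 9.5.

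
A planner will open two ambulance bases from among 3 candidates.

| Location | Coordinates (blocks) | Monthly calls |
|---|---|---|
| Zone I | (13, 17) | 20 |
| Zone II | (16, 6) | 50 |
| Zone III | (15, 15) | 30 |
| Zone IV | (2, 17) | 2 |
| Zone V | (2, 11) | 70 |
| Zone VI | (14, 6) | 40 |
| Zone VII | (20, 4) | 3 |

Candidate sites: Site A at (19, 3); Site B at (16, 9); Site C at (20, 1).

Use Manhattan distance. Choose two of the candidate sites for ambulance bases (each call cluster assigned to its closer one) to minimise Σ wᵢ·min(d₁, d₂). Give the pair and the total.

{Site A, Site B}, total 1950

Evaluate every pair (each demand assigned to the nearer of the two):
  {Site A, Site B}: total = 1950
  {Site B, Site C}: total = 1953
  {Site A, Site C}: total = 3318
Best pair: {Site A, Site B} with total 1950.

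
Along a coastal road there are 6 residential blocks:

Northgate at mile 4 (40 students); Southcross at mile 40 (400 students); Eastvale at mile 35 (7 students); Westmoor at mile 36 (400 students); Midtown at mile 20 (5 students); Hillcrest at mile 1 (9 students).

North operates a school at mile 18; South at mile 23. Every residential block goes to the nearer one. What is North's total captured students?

54

The indifferent point is the midpoint (18+23)/2 = 20.5; residential blocks left of it (closer to North at 18) go to North, those right go to South.
  Hillcrest at 1 (w=9) → North
  Northgate at 4 (w=40) → North
  Midtown at 20 (w=5) → North
  Eastvale at 35 (w=7) → South
  Westmoor at 36 (w=400) → South
  Southcross at 40 (w=400) → South
North captures 54; South captures 807.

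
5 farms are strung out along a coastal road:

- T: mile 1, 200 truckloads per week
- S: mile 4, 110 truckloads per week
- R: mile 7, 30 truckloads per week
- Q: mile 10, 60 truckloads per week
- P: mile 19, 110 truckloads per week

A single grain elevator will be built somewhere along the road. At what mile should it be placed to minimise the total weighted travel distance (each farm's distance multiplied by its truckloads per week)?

x = 4

For a sum of weighted absolute distances on a line, the optimum is the weighted median (not the mean). Total weight W = 510; half-weight = 255.
Sort by position and accumulate weight:
  mile 1 (T, w=200) → cum 200
  mile 4 (S, w=110) → cum 310  ≥ 255 → median here
  mile 7 (R, w=30) → cum 340
  mile 10 (Q, w=60) → cum 400
  mile 19 (P, w=110) → cum 510
Optimal location: mile 4.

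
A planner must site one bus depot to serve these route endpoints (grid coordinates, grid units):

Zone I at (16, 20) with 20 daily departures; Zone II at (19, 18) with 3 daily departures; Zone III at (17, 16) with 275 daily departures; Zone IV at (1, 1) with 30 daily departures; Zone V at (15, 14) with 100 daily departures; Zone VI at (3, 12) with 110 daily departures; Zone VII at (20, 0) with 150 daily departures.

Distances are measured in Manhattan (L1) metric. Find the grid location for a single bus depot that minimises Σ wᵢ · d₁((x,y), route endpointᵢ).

Manhattan distance separates: Σwᵢ(|x−xᵢ|+|y−yᵢ|) = Σwᵢ|x−xᵢ| + Σwᵢ|y−yᵢ|, so x and y are optimised independently as 1-D weighted medians.
Total weight W = 688; half = 344.
x-coordinate, sorted with cumulative weight:
  x=1 (Zone IV, w=30) cum 30
  x=3 (Zone VI, w=110) cum 140
  x=15 (Zone V, w=100) cum 240
  x=16 (Zone I, w=20) cum 260
  x=17 (Zone III, w=275) cum 535  ← median
  x=19 (Zone II, w=3) cum 538
  x=20 (Zone VII, w=150) cum 688
⇒ x* = 17
y-coordinate, sorted with cumulative weight:
  y=0 (Zone VII, w=150) cum 150
  y=1 (Zone IV, w=30) cum 180
  y=12 (Zone VI, w=110) cum 290
  y=14 (Zone V, w=100) cum 390  ← median
  y=16 (Zone III, w=275) cum 665
  y=18 (Zone II, w=3) cum 668
  y=20 (Zone I, w=20) cum 688
⇒ y* = 14

(17, 14)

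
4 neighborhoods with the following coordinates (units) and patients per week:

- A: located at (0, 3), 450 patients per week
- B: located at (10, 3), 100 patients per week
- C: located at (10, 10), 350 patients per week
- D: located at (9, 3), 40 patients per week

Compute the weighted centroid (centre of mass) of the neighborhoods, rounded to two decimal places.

(5.17, 5.61)

The minimiser of Σwᵢ‖p−pᵢ‖² is the weighted centroid p* = (Σwᵢpᵢ)/(Σwᵢ).
Σwᵢ = 940.
Σwᵢxᵢ = 450·0 + 100·10 + 350·10 + 40·9 = 4860.
Σwᵢyᵢ = 450·3 + 100·3 + 350·10 + 40·3 = 5270.
x* = 4860/940 = 5.17, y* = 5270/940 = 5.61.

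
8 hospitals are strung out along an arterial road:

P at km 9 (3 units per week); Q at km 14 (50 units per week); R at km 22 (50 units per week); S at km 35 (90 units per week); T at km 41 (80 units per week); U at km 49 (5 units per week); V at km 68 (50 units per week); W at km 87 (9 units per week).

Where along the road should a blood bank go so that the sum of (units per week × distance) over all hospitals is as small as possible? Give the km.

For a sum of weighted absolute distances on a line, the optimum is the weighted median (not the mean). Total weight W = 337; half-weight = 168.5.
Sort by position and accumulate weight:
  km 9 (P, w=3) → cum 3
  km 14 (Q, w=50) → cum 53
  km 22 (R, w=50) → cum 103
  km 35 (S, w=90) → cum 193  ≥ 168.5 → median here
  km 41 (T, w=80) → cum 273
  km 49 (U, w=5) → cum 278
  km 68 (V, w=50) → cum 328
  km 87 (W, w=9) → cum 337
Optimal location: km 35.

x = 35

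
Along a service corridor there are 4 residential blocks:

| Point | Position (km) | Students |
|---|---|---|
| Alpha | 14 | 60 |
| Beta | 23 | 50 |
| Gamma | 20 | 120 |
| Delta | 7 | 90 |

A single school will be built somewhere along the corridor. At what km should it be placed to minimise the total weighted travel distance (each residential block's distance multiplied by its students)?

x = 20

For a sum of weighted absolute distances on a line, the optimum is the weighted median (not the mean). Total weight W = 320; half-weight = 160.
Sort by position and accumulate weight:
  km 7 (Delta, w=90) → cum 90
  km 14 (Alpha, w=60) → cum 150
  km 20 (Gamma, w=120) → cum 270  ≥ 160 → median here
  km 23 (Beta, w=50) → cum 320
Optimal location: km 20.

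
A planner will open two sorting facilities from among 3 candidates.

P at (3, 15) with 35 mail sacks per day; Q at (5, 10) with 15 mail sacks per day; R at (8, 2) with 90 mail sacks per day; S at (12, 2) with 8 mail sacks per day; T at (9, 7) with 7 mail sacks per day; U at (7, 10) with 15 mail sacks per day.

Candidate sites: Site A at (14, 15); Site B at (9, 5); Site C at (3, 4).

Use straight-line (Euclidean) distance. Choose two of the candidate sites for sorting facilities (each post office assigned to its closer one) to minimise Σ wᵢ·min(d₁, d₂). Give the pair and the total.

Evaluate every pair (each demand assigned to the nearer of the two):
  {Site B, Site C}: total = 893.2
  {Site A, Site B}: total = 894.4
  {Site A, Site C}: total = 1193.4
Best pair: {Site B, Site C} with total 893.2.

{Site B, Site C}, total 893.2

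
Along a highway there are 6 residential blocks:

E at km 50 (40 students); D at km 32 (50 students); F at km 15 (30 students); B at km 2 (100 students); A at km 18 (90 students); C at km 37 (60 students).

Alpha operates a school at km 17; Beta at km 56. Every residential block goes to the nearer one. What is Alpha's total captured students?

270

The indifferent point is the midpoint (17+56)/2 = 36.5; residential blocks left of it (closer to Alpha at 17) go to Alpha, those right go to Beta.
  B at 2 (w=100) → Alpha
  F at 15 (w=30) → Alpha
  A at 18 (w=90) → Alpha
  D at 32 (w=50) → Alpha
  C at 37 (w=60) → Beta
  E at 50 (w=40) → Beta
Alpha captures 270; Beta captures 100.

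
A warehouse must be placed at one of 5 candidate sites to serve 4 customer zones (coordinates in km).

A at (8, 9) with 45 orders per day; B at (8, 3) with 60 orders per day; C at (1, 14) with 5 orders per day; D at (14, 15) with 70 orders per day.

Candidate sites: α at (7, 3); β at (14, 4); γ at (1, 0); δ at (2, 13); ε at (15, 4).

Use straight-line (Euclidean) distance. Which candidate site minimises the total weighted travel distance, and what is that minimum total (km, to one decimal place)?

Total weighted distance at each candidate:
  α (7, 3): total = 1368.8
  β (14, 4): total = 1568.4
  γ (1, 0): total = 2429.5
  δ (2, 13): total = 1882.9
  ε (15, 4): total = 1670.6
Minimum is at α with total 1368.8 km.

α, total 1368.8 km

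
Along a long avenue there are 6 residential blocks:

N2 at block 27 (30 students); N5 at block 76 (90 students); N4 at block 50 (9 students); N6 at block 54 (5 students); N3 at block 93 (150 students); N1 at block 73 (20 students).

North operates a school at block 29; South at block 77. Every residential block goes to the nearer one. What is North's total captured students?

The indifferent point is the midpoint (29+77)/2 = 53; residential blocks left of it (closer to North at 29) go to North, those right go to South.
  N2 at 27 (w=30) → North
  N4 at 50 (w=9) → North
  N6 at 54 (w=5) → South
  N1 at 73 (w=20) → South
  N5 at 76 (w=90) → South
  N3 at 93 (w=150) → South
North captures 39; South captures 265.

39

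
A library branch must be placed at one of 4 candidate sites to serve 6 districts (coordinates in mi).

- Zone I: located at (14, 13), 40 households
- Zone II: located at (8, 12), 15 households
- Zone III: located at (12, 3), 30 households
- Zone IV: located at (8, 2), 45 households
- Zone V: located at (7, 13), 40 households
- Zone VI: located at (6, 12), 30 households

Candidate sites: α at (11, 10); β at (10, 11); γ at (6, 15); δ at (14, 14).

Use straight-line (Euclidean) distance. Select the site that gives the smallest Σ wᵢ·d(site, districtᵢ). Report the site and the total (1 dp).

Total weighted distance at each candidate:
  α (11, 10): total = 1182.0
  β (10, 11): total = 1142.6
  γ (6, 15): total = 1557.7
  δ (14, 14): total = 1604.2
Minimum is at β with total 1142.6 mi.

β, total 1142.6 mi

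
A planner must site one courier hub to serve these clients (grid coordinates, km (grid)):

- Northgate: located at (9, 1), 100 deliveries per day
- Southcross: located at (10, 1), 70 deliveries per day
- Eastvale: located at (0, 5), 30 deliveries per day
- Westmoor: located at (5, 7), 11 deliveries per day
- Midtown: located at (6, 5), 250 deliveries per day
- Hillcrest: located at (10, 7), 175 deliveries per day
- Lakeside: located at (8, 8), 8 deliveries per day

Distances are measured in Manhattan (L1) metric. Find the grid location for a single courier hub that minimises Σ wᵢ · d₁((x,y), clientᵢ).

(9, 5)

Manhattan distance separates: Σwᵢ(|x−xᵢ|+|y−yᵢ|) = Σwᵢ|x−xᵢ| + Σwᵢ|y−yᵢ|, so x and y are optimised independently as 1-D weighted medians.
Total weight W = 644; half = 322.
x-coordinate, sorted with cumulative weight:
  x=0 (Eastvale, w=30) cum 30
  x=5 (Westmoor, w=11) cum 41
  x=6 (Midtown, w=250) cum 291
  x=8 (Lakeside, w=8) cum 299
  x=9 (Northgate, w=100) cum 399  ← median
  x=10 (Southcross, w=70) cum 469
  x=10 (Hillcrest, w=175) cum 644
⇒ x* = 9
y-coordinate, sorted with cumulative weight:
  y=1 (Northgate, w=100) cum 100
  y=1 (Southcross, w=70) cum 170
  y=5 (Eastvale, w=30) cum 200
  y=5 (Midtown, w=250) cum 450  ← median
  y=7 (Westmoor, w=11) cum 461
  y=7 (Hillcrest, w=175) cum 636
  y=8 (Lakeside, w=8) cum 644
⇒ y* = 5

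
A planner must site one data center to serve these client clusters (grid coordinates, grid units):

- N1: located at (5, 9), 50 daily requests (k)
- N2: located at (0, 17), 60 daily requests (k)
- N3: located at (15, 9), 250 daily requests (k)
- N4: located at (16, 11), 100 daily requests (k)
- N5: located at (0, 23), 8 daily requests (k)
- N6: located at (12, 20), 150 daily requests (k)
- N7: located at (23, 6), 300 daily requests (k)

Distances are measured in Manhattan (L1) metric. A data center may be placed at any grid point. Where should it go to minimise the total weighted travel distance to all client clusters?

Manhattan distance separates: Σwᵢ(|x−xᵢ|+|y−yᵢ|) = Σwᵢ|x−xᵢ| + Σwᵢ|y−yᵢ|, so x and y are optimised independently as 1-D weighted medians.
Total weight W = 918; half = 459.
x-coordinate, sorted with cumulative weight:
  x=0 (N2, w=60) cum 60
  x=0 (N5, w=8) cum 68
  x=5 (N1, w=50) cum 118
  x=12 (N6, w=150) cum 268
  x=15 (N3, w=250) cum 518  ← median
  x=16 (N4, w=100) cum 618
  x=23 (N7, w=300) cum 918
⇒ x* = 15
y-coordinate, sorted with cumulative weight:
  y=6 (N7, w=300) cum 300
  y=9 (N1, w=50) cum 350
  y=9 (N3, w=250) cum 600  ← median
  y=11 (N4, w=100) cum 700
  y=17 (N2, w=60) cum 760
  y=20 (N6, w=150) cum 910
  y=23 (N5, w=8) cum 918
⇒ y* = 9

(15, 9)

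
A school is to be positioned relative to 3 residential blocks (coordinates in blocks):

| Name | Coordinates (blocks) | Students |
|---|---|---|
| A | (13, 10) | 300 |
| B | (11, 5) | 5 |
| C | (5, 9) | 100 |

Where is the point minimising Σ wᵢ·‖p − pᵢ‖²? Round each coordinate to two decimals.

(11.00, 9.69)

The minimiser of Σwᵢ‖p−pᵢ‖² is the weighted centroid p* = (Σwᵢpᵢ)/(Σwᵢ).
Σwᵢ = 405.
Σwᵢxᵢ = 300·13 + 5·11 + 100·5 = 4455.
Σwᵢyᵢ = 300·10 + 5·5 + 100·9 = 3925.
x* = 4455/405 = 11.00, y* = 3925/405 = 9.69.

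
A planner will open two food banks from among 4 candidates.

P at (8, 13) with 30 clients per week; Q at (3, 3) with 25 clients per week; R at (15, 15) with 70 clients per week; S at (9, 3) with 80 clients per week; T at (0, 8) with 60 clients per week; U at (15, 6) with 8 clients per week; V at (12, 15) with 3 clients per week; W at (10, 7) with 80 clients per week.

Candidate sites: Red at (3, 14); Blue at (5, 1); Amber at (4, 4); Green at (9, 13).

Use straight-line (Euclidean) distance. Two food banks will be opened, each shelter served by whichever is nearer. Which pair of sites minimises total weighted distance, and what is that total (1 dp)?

Evaluate every pair (each demand assigned to the nearer of the two):
  {Amber, Green}: total = 1826.6
  {Blue, Green}: total = 1988.5
  {Red, Amber}: total = 2431.8
  {Red, Green}: total = 2521.4
  {Red, Blue}: total = 2568.3
  {Blue, Amber}: total = 2783.9
Best pair: {Amber, Green} with total 1826.6.

{Amber, Green}, total 1826.6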